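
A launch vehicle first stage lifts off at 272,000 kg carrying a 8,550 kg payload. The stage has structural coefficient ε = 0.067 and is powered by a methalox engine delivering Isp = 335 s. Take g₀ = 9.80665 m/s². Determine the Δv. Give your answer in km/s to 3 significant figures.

Stage wet mass = m₀ − payload = 272,000 − 8,550 = 263,450 kg.
Stage dry mass = ε × stage wet mass = 0.067 × 263,450 = 17,651.2 kg.
Burnout mass m_f = stage dry + payload = 17,651.2 + 8,550 = 26,201.2 kg.
v_e = Isp · g₀ = 335 × 9.80665 = 3285.2 m/s.
Δv = v_e · ln(272,000/26,201.2) = 3285.2 × ln(10.38) = 3285.2 × 2.3400 ≈ 7687 m/s.

Δv ≈ 7.69 km/s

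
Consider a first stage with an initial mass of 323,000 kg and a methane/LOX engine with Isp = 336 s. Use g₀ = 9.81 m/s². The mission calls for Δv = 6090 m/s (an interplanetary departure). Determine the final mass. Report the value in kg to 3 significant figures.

final mass ≈ 50900 kg

v_e = Isp · g₀ = 336 × 9.81 = 3296.2 m/s.
m₀/m_f = exp(Δv / v_e) = exp(6090 / 3296.2) = exp(1.8476) = 6.3446.
m_f = m₀ / 6.3446 = 323,000 / 6.3446 = 50,909.4 kg.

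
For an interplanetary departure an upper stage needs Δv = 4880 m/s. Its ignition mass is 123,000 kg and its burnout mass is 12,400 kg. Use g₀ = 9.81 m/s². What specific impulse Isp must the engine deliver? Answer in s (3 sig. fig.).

Isp ≈ 217 s

ln(m₀/m_f) = ln(123000/12400) = ln(9.919) = 2.2945.
By the Tsiolkovsky rocket equation, v_e = Δv / ln(m₀/m_f) = 4880 / 2.2945 = 2126.8 m/s.
Isp = v_e / g₀ = 2126.8 / 9.81 = 216.8 s.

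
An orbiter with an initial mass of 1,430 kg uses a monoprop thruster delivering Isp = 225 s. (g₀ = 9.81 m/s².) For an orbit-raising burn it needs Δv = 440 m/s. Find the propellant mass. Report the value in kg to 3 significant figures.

v_e = Isp · g₀ = 225 × 9.81 = 2207.2 m/s.
Using Δv = v_e ln(m₀/m_f): m₀/m_f = exp(Δv / v_e) = exp(440 / 2207.2) = exp(0.1993) = 1.2206.
m_f = 1,430 / 1.2206 = 1,171.55 kg, so propellant = m₀ − m_f = 1,430 − 1,171.55 = 258.45 kg.

propellant mass ≈ 258 kg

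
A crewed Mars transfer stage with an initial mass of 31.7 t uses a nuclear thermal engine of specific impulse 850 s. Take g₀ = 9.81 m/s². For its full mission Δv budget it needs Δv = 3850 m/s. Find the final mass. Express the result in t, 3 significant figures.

v_e = Isp · g₀ = 850 × 9.81 = 8338.5 m/s.
m₀/m_f = exp(Δv / v_e) = exp(3850 / 8338.5) = exp(0.4617) = 1.5868.
m_f = m₀ / 1.5868 = 31.7 / 1.5868 = 19.9773 t.

final mass ≈ 20.0 t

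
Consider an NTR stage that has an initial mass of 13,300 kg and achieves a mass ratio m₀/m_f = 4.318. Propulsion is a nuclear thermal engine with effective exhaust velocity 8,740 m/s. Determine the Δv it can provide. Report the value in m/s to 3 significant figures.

Δv ≈ 12800 m/s

Rocket equation: Δv = v_e · ln(4.318) = 8740.0 × 1.4628 ≈ 12784.8 m/s.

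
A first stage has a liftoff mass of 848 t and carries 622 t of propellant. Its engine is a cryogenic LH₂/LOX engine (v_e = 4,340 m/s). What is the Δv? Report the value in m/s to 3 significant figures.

m_f = m₀ − m_prop = 848 − 622 = 226 t.
From the ideal rocket equation, Δv = v_e · ln(m₀/m_f) = 4340.0 × ln(3.752) = 4340.0 × 1.3223 ≈ 5739.0 m/s.

Δv ≈ 5740 m/s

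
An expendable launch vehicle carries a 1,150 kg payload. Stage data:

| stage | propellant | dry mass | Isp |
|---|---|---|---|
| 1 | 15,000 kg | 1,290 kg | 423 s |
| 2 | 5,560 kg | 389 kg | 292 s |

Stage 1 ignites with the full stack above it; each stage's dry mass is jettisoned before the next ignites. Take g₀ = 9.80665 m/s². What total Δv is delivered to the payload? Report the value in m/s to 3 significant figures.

Ignition mass of stage 1 = 15,000+1,290 + 5,560+389 + 1,150 = 23,389 kg.
Stage 1: m₀ = 23,389 kg, m_f = 23,389 − 15,000 = 8,389 kg; Δv = 423×9.80665×ln(2.788) = 4148.2×1.0253 ≈ 4253 m/s.
Stage 2: m₀ = 7,099 kg, m_f = 7,099 − 5,560 = 1,539 kg; Δv = 292×9.80665×ln(4.613) = 2863.5×1.5288 ≈ 4378 m/s.
Total Δv = 4253 + 4378 = 8631 m/s.

Δv ≈ 8630 m/s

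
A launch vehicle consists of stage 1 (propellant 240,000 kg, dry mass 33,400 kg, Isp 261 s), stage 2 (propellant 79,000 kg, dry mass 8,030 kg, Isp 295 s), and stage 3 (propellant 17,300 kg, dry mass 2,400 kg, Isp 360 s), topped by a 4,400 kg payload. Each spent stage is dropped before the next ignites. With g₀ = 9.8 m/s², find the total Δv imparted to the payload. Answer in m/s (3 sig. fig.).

Δv ≈ 10600 m/s

Ignition mass of stage 1 = 240,000+33,400 + 79,000+8,030 + 17,300+2,400 + 4,400 = 384,530 kg.
Stage 1: m₀ = 384,530 kg, m_f = 384,530 − 240,000 = 144,530 kg; Δv = 261×9.8×ln(2.661) = 2557.8×0.9785 ≈ 2503 m/s.
Stage 2: m₀ = 111,130 kg, m_f = 111,130 − 79,000 = 32,130 kg; Δv = 295×9.8×ln(3.459) = 2891.0×1.2409 ≈ 3587 m/s.
Stage 3: m₀ = 24,100 kg, m_f = 24,100 − 17,300 = 6,800 kg; Δv = 360×9.8×ln(3.544) = 3528.0×1.2653 ≈ 4464 m/s.
Total Δv = 2503 + 3587 + 4464 = 10554 m/s.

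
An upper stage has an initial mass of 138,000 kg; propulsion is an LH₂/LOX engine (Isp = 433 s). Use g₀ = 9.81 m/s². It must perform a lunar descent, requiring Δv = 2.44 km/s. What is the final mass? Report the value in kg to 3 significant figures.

final mass ≈ 77700 kg

v_e = Isp · g₀ = 433 × 9.81 = 4247.7 m/s.
m₀/m_f = exp(Δv / v_e) = exp(2440 / 4247.7) = exp(0.5744) = 1.7761.
m_f = m₀ / 1.7761 = 138,000 / 1.7761 = 77,698.3 kg.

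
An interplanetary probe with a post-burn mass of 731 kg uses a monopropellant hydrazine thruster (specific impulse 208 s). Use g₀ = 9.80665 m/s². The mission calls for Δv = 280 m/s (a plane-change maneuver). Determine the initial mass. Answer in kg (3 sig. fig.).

v_e = Isp · g₀ = 208 × 9.80665 = 2039.8 m/s.
m₀/m_f = exp(Δv / v_e) = exp(280 / 2039.8) = exp(0.1373) = 1.1471.
m₀ = m_f × 1.1471 = 731 × 1.1471 = 838.53 kg.

initial mass ≈ 839 kg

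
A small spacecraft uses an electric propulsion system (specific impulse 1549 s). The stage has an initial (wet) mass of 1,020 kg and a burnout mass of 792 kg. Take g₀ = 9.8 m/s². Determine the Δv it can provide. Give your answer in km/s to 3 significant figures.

v_e = Isp · g₀ = 1549 × 9.8 = 15180.2 m/s.
Rocket equation: Δv = v_e · ln(m₀/m_f) = 15180.2 × ln(1.288) = 15180.2 × 0.2530 ≈ 3840.5 m/s.

Δv ≈ 3.84 km/s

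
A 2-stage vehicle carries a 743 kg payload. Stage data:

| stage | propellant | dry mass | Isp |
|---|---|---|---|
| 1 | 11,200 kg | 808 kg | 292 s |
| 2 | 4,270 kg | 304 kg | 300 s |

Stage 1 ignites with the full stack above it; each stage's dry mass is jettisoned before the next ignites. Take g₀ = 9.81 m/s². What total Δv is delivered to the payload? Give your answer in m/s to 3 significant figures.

Ignition mass of stage 1 = 11,200+808 + 4,270+304 + 743 = 17,325 kg.
Stage 1: m₀ = 17,325 kg, m_f = 17,325 − 11,200 = 6,125 kg; Δv = 292×9.81×ln(2.829) = 2864.5×1.0398 ≈ 2978 m/s.
Stage 2: m₀ = 5,317 kg, m_f = 5,317 − 4,270 = 1,047 kg; Δv = 300×9.81×ln(5.078) = 2943.0×1.6250 ≈ 4782 m/s.
Total Δv = 2978 + 4782 = 7760 m/s.

Δv ≈ 7760 m/s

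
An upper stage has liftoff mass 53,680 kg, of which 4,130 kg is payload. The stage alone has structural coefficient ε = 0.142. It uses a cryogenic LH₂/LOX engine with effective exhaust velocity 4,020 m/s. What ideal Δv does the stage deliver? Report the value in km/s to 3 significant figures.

Stage wet mass = m₀ − payload = 53,680 − 4,130 = 49,550 kg.
Stage dry mass = ε × stage wet mass = 0.142 × 49,550 = 7,036.1 kg.
Burnout mass m_f = stage dry + payload = 7,036.1 + 4,130 = 11,166.1 kg.
Using Δv = v_e ln(m₀/m_f): Δv = v_e · ln(53,680/11,166.1) = 4020.0 × ln(4.807) = 4020.0 × 1.5702 ≈ 6312 m/s.

Δv ≈ 6.31 km/s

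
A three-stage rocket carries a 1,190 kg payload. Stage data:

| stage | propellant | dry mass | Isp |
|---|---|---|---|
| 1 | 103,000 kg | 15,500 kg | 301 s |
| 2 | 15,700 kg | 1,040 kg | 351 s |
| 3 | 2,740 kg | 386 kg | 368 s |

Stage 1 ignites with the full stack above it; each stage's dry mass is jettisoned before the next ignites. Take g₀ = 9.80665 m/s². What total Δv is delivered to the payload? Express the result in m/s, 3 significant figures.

Δv ≈ 12300 m/s

Ignition mass of stage 1 = 103,000+15,500 + 15,700+1,040 + 2,740+386 + 1,190 = 139,556 kg.
Stage 1: m₀ = 139,556 kg, m_f = 139,556 − 103,000 = 36,556 kg; Δv = 301×9.80665×ln(3.818) = 2951.8×1.3396 ≈ 3954 m/s.
Stage 2: m₀ = 21,056 kg, m_f = 21,056 − 15,700 = 5,356 kg; Δv = 351×9.80665×ln(3.931) = 3442.1×1.3690 ≈ 4712 m/s.
Stage 3: m₀ = 4,316 kg, m_f = 4,316 − 2,740 = 1,576 kg; Δv = 368×9.80665×ln(2.739) = 3608.8×1.0074 ≈ 3636 m/s.
Total Δv = 3954 + 4712 + 3636 = 12302 m/s.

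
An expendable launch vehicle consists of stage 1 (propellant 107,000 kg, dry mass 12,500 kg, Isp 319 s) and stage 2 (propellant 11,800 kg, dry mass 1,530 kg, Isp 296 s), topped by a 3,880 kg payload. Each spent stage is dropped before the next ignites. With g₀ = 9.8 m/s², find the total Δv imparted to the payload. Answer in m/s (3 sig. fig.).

Δv ≈ 8130 m/s

Ignition mass of stage 1 = 107,000+12,500 + 11,800+1,530 + 3,880 = 136,710 kg.
Stage 1: m₀ = 136,710 kg, m_f = 136,710 − 107,000 = 29,710 kg; Δv = 319×9.8×ln(4.601) = 3126.2×1.5264 ≈ 4772 m/s.
Stage 2: m₀ = 17,210 kg, m_f = 17,210 − 11,800 = 5,410 kg; Δv = 296×9.8×ln(3.181) = 2900.8×1.1572 ≈ 3357 m/s.
Total Δv = 4772 + 3357 = 8129 m/s.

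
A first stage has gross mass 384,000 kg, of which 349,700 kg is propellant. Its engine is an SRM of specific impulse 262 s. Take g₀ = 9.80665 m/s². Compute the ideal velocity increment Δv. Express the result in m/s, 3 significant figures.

v_e = Isp · g₀ = 262 × 9.80665 = 2569.3 m/s.
m_f = m₀ − m_prop = 384,000 − 349,700 = 34,300 kg.
Using Δv = v_e ln(m₀/m_f): Δv = v_e · ln(m₀/m_f) = 2569.3 × ln(11.2) = 2569.3 × 2.4155 ≈ 6206.2 m/s.

Δv ≈ 6210 m/s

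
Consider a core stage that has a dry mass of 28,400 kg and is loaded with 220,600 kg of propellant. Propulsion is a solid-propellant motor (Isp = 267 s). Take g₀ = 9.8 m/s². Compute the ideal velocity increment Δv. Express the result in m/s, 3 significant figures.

v_e = Isp · g₀ = 267 × 9.8 = 2616.6 m/s.
m₀ = m_dry + m_prop = 28,400 + 220,600 = 249,000 kg.
Using Δv = v_e ln(m₀/m_f): Δv = v_e · ln(m₀/m_f) = 2616.6 × ln(8.768) = 2616.6 × 2.1711 ≈ 5680.8 m/s.

Δv ≈ 5680 m/s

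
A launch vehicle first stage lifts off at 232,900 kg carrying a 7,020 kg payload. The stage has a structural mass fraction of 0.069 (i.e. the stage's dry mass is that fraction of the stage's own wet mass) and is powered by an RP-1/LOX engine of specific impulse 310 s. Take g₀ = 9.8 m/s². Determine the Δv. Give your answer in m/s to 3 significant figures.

Stage wet mass = m₀ − payload = 232,900 − 7,020 = 225,880 kg.
Stage dry mass = ε × stage wet mass = 0.069 × 225,880 = 15,585.7 kg.
Burnout mass m_f = stage dry + payload = 15,585.7 + 7,020 = 22,605.7 kg.
v_e = Isp · g₀ = 310 × 9.8 = 3038.0 m/s.
Δv = v_e · ln(232,900/22,605.7) = 3038.0 × ln(10.3) = 3038.0 × 2.3324 ≈ 7086 m/s.

Δv ≈ 7090 m/s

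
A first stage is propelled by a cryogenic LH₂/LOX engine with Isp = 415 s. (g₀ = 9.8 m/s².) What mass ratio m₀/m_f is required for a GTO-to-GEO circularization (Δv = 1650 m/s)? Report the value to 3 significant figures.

v_e = Isp · g₀ = 415 × 9.8 = 4067.0 m/s.
m₀/m_f = exp(Δv / v_e) = exp(1650 / 4067.0) = exp(0.4057) = 1.5004.

mass ratio ≈ 1.50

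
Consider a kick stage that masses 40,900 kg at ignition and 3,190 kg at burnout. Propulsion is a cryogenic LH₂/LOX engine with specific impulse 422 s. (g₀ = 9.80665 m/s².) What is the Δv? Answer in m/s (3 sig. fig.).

v_e = Isp · g₀ = 422 × 9.80665 = 4138.4 m/s.
Δv = v_e · ln(m₀/m_f) = 4138.4 × ln(12.82) = 4138.4 × 2.5511 ≈ 10557.5 m/s.

Δv ≈ 10600 m/s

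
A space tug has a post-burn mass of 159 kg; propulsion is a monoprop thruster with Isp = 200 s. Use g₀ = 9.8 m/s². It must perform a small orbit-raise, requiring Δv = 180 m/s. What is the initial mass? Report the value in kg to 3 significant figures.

initial mass ≈ 174 kg

v_e = Isp · g₀ = 200 × 9.8 = 1960.0 m/s.
Rocket equation: m₀/m_f = exp(Δv / v_e) = exp(180 / 1960.0) = exp(0.0918) = 1.0962.
m₀ = m_f × 1.0962 = 159 × 1.0962 = 174.296 kg.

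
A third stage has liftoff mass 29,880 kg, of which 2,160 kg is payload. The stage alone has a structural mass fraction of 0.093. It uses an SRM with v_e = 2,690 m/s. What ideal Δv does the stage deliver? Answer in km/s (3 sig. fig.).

Stage wet mass = m₀ − payload = 29,880 − 2,160 = 27,720 kg.
Stage dry mass = ε × stage wet mass = 0.093 × 27,720 = 2,577.96 kg.
Burnout mass m_f = stage dry + payload = 2,577.96 + 2,160 = 4,737.96 kg.
From the ideal rocket equation, Δv = v_e · ln(29,880/4,737.96) = 2690.0 × ln(6.307) = 2690.0 × 1.8416 ≈ 4954 m/s.

Δv ≈ 4.95 km/s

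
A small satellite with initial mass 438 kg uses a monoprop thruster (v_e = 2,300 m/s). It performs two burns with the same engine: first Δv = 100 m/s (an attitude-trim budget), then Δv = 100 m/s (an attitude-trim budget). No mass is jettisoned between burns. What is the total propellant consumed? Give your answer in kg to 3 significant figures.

After the first burn: m = 438 × exp(−100/2300.0) = 438 × 0.95745 = 419.363 kg.
After the second burn: m = 419.363 × exp(−100/2300.0) = 419.363 × 0.95745 = 401.519 kg.
Total propellant = m₀ − m_final = 438 − 401.519 = 36.481 kg.

total propellant consumed ≈ 36.5 kg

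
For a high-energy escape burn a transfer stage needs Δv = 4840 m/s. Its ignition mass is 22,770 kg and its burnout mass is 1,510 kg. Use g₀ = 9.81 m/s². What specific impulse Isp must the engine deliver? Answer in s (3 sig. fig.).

ln(m₀/m_f) = ln(22770/1510) = ln(15.08) = 2.7133.
By the Tsiolkovsky rocket equation, v_e = Δv / ln(m₀/m_f) = 4840 / 2.7133 = 1783.8 m/s.
Isp = v_e / g₀ = 1783.8 / 9.81 = 181.8 s.

Isp ≈ 182 s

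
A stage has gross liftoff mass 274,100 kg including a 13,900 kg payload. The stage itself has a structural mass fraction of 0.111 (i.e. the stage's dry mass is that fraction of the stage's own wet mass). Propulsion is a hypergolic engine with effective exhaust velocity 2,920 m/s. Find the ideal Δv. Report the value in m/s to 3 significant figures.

Δv ≈ 5420 m/s

Stage wet mass = m₀ − payload = 274,100 − 13,900 = 260,200 kg.
Stage dry mass = ε × stage wet mass = 0.111 × 260,200 = 28,882.2 kg.
Burnout mass m_f = stage dry + payload = 28,882.2 + 13,900 = 42,782.2 kg.
Δv = v_e · ln(274,100/42,782.2) = 2920.0 × ln(6.407) = 2920.0 × 1.8574 ≈ 5424 m/s.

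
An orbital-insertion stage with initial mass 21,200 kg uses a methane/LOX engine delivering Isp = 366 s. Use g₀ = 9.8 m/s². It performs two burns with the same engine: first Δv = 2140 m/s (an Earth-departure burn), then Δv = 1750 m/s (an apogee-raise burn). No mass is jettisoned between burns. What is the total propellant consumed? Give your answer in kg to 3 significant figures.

v_e = Isp · g₀ = 366 × 9.8 = 3586.8 m/s.
After the first burn: m = 21200 × exp(−2140/3586.8) = 21200 × 0.55066 = 11,674 kg.
After the second burn: m = 11,674 × exp(−1750/3586.8) = 11,674 × 0.61391 = 7,166.79 kg.
Total propellant = m₀ − m_final = 21200 − 7,166.79 = 14,033.21 kg.

total propellant consumed ≈ 14000 kg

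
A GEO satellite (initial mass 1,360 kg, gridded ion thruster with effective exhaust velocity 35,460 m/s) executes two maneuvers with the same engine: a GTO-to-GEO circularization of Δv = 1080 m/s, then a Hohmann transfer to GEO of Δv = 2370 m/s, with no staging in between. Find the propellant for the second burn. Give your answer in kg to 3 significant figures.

propellant for the second burn ≈ 85.3 kg

After the first burn: m = 1360 × exp(−1080/35460.0) = 1360 × 0.97000 = 1,319.2 kg.
After the second burn: m = 1,319.2 × exp(−2370/35460.0) = 1,319.2 × 0.93535 = 1,233.91 kg.
Second-burn propellant = 1,319.2 − 1,233.91 = 85.29 kg.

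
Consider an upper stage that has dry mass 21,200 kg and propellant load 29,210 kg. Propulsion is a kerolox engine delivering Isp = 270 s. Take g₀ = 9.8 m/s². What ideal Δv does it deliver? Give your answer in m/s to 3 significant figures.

v_e = Isp · g₀ = 270 × 9.8 = 2646.0 m/s.
m₀ = m_dry + m_prop = 21,200 + 29,210 = 50,410 kg.
Using Δv = v_e ln(m₀/m_f): Δv = v_e · ln(m₀/m_f) = 2646.0 × ln(2.378) = 2646.0 × 0.8662 ≈ 2291.9 m/s.

Δv ≈ 2290 m/s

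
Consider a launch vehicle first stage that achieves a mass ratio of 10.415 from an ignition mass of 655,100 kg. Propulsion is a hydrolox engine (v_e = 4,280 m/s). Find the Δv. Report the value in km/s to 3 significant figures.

Δv ≈ 10.0 km/s

Δv = v_e · ln(10.415) = 4280.0 × 2.3432 ≈ 10029.1 m/s.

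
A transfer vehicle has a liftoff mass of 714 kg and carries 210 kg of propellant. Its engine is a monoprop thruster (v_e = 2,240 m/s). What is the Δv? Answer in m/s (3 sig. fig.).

m_f = m₀ − m_prop = 714 − 210 = 504 kg.
From the ideal rocket equation, Δv = v_e · ln(m₀/m_f) = 2240.0 × ln(1.417) = 2240.0 × 0.3483 ≈ 780.2 m/s.

Δv ≈ 780 m/s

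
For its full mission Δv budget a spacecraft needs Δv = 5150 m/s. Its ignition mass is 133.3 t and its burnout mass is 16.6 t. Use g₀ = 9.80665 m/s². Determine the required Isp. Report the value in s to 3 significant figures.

ln(m₀/m_f) = ln(133300/16600) = ln(8.03) = 2.0832.
By the Tsiolkovsky rocket equation, v_e = Δv / ln(m₀/m_f) = 5150 / 2.0832 = 2472.2 m/s.
Isp = v_e / g₀ = 2472.2 / 9.80665 = 252.1 s.

Isp ≈ 252 s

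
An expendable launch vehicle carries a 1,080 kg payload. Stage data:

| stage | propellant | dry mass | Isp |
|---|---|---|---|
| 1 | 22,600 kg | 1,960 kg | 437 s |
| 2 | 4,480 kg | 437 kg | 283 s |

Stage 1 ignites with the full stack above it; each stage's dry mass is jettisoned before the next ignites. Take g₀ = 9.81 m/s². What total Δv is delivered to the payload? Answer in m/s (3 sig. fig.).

Ignition mass of stage 1 = 22,600+1,960 + 4,480+437 + 1,080 = 30,557 kg.
Stage 1: m₀ = 30,557 kg, m_f = 30,557 − 22,600 = 7,957 kg; Δv = 437×9.81×ln(3.84) = 4287.0×1.3455 ≈ 5768 m/s.
Stage 2: m₀ = 5,997 kg, m_f = 5,997 − 4,480 = 1,517 kg; Δv = 283×9.81×ln(3.953) = 2776.2×1.3745 ≈ 3816 m/s.
Total Δv = 5768 + 3816 = 9584 m/s.

Δv ≈ 9580 m/s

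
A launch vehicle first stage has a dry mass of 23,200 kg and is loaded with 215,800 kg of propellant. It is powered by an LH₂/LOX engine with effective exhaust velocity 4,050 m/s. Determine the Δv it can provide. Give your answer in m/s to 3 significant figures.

m₀ = m_dry + m_prop = 23,200 + 215,800 = 239,000 kg.
Δv = v_e · ln(m₀/m_f) = 4050.0 × ln(10.3) = 4050.0 × 2.3323 ≈ 9445.9 m/s.

Δv ≈ 9450 m/s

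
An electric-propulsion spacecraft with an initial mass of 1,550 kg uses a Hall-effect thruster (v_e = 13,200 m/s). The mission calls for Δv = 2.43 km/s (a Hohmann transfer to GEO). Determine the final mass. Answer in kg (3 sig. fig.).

From the ideal rocket equation, m₀/m_f = exp(Δv / v_e) = exp(2430 / 13200.0) = exp(0.1841) = 1.2021.
m_f = m₀ / 1.2021 = 1,550 / 1.2021 = 1,289.41 kg.

final mass ≈ 1290 kg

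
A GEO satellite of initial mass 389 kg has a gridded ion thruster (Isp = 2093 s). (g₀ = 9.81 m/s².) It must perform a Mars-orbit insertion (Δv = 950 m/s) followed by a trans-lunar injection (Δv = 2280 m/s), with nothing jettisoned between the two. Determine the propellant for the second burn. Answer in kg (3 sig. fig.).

propellant for the second burn ≈ 39.0 kg

v_e = Isp · g₀ = 2093 × 9.81 = 20532.3 m/s.
After the first burn: m = 389 × exp(−950/20532.3) = 389 × 0.95479 = 371.413 kg.
After the second burn: m = 371.413 × exp(−2280/20532.3) = 371.413 × 0.89490 = 332.377 kg.
Second-burn propellant = 371.413 − 332.377 = 39.036 kg.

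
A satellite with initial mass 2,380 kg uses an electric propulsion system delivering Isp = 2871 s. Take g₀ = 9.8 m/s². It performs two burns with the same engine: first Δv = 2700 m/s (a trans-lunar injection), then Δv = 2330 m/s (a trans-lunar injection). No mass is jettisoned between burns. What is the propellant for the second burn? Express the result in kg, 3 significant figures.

v_e = Isp · g₀ = 2871 × 9.8 = 28135.8 m/s.
After the first burn: m = 2380 × exp(−2700/28135.8) = 2380 × 0.90850 = 2,162.23 kg.
After the second burn: m = 2,162.23 × exp(−2330/28135.8) = 2,162.23 × 0.92052 = 1,990.38 kg.
Second-burn propellant = 2,162.23 − 1,990.38 = 171.85 kg.

propellant for the second burn ≈ 172 kg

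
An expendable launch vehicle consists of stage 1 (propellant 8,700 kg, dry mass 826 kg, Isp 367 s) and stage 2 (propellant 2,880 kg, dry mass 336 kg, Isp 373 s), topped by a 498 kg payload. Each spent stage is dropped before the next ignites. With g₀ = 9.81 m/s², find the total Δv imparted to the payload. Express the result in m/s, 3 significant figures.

Δv ≈ 9320 m/s

Ignition mass of stage 1 = 8,700+826 + 2,880+336 + 498 = 13,240 kg.
Stage 1: m₀ = 13,240 kg, m_f = 13,240 − 8,700 = 4,540 kg; Δv = 367×9.81×ln(2.916) = 3600.3×1.0703 ≈ 3853 m/s.
Stage 2: m₀ = 3,714 kg, m_f = 3,714 − 2,880 = 834 kg; Δv = 373×9.81×ln(4.453) = 3659.1×1.4936 ≈ 5465 m/s.
Total Δv = 3853 + 5465 = 9318 m/s.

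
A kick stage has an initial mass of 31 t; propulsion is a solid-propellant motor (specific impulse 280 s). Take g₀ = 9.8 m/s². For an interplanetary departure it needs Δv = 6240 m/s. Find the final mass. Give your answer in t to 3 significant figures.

v_e = Isp · g₀ = 280 × 9.8 = 2744.0 m/s.
Using Δv = v_e ln(m₀/m_f): m₀/m_f = exp(Δv / v_e) = exp(6240 / 2744.0) = exp(2.2741) = 9.7187.
m_f = m₀ / 9.7187 = 31 / 9.7187 = 3.18973 t.

final mass ≈ 3.19 t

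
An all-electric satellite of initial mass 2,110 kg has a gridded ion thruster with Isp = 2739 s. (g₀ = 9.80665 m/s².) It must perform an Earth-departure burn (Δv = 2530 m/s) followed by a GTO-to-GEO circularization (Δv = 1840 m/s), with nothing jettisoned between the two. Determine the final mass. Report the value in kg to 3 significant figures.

final mass ≈ 1790 kg

v_e = Isp · g₀ = 2739 × 9.80665 = 26860.4 m/s.
After the first burn: m = 2110 × exp(−2530/26860.4) = 2110 × 0.91011 = 1,920.33 kg.
After the second burn: m = 1,920.33 × exp(−1840/26860.4) = 1,920.33 × 0.93379 = 1,793.18 kg.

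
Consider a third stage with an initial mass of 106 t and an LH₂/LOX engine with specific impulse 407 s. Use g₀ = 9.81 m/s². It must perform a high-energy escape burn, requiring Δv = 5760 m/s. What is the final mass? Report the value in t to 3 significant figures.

v_e = Isp · g₀ = 407 × 9.81 = 3992.7 m/s.
m₀/m_f = exp(Δv / v_e) = exp(5760 / 3992.7) = exp(1.4426) = 4.2319.
m_f = m₀ / 4.2319 = 106 / 4.2319 = 25.0479 t.

final mass ≈ 25.0 t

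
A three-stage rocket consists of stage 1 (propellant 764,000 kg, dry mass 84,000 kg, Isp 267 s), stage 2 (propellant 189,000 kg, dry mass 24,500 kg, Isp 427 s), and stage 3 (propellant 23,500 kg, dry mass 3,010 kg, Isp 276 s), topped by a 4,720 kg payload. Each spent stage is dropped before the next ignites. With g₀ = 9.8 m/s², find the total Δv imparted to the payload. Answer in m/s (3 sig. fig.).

Ignition mass of stage 1 = 764,000+84,000 + 189,000+24,500 + 23,500+3,010 + 4,720 = 1,092,730 kg.
Stage 1: m₀ = 1,092,730 kg, m_f = 1,092,730 − 764,000 = 328,730 kg; Δv = 267×9.8×ln(3.324) = 2616.6×1.2012 ≈ 3143 m/s.
Stage 2: m₀ = 244,730 kg, m_f = 244,730 − 189,000 = 55,730 kg; Δv = 427×9.8×ln(4.391) = 4184.6×1.4796 ≈ 6192 m/s.
Stage 3: m₀ = 31,230 kg, m_f = 31,230 − 23,500 = 7,730 kg; Δv = 276×9.8×ln(4.04) = 2704.8×1.3963 ≈ 3777 m/s.
Total Δv = 3143 + 6192 + 3777 = 13112 m/s.

Δv ≈ 13100 m/s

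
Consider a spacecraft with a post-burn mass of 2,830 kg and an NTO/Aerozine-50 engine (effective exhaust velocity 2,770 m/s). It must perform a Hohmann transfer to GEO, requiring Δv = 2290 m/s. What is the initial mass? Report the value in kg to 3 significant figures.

initial mass ≈ 6470 kg

From the ideal rocket equation, m₀/m_f = exp(Δv / v_e) = exp(2290 / 2770.0) = exp(0.8267) = 2.2858.
m₀ = m_f × 2.2858 = 2,830 × 2.2858 = 6,468.81 kg.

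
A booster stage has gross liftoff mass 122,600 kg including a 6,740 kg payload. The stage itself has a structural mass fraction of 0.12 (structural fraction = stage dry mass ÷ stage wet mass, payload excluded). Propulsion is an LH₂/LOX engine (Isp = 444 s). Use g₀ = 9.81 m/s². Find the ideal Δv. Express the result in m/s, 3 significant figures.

Δv ≈ 7760 m/s

Stage wet mass = m₀ − payload = 122,600 − 6,740 = 115,860 kg.
Stage dry mass = ε × stage wet mass = 0.12 × 115,860 = 13,903.2 kg.
Burnout mass m_f = stage dry + payload = 13,903.2 + 6,740 = 20,643.2 kg.
v_e = Isp · g₀ = 444 × 9.81 = 4355.6 m/s.
By the Tsiolkovsky rocket equation, Δv = v_e · ln(122,600/20,643.2) = 4355.6 × ln(5.939) = 4355.6 × 1.7815 ≈ 7760 m/s.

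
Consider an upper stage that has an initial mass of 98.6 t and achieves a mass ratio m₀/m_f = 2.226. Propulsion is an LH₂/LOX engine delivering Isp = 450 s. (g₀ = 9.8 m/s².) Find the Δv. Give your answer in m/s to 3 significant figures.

Δv ≈ 3530 m/s

v_e = Isp · g₀ = 450 × 9.8 = 4410.0 m/s.
By the Tsiolkovsky rocket equation, Δv = v_e · ln(2.226) = 4410.0 × 0.8002 ≈ 3528.9 m/s.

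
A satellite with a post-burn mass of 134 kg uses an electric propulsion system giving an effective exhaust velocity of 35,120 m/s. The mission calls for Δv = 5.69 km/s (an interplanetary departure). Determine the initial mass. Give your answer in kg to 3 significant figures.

initial mass ≈ 158 kg

Using Δv = v_e ln(m₀/m_f): m₀/m_f = exp(Δv / v_e) = exp(5690 / 35120.0) = exp(0.1620) = 1.1759.
m₀ = m_f × 1.1759 = 134 × 1.1759 = 157.571 kg.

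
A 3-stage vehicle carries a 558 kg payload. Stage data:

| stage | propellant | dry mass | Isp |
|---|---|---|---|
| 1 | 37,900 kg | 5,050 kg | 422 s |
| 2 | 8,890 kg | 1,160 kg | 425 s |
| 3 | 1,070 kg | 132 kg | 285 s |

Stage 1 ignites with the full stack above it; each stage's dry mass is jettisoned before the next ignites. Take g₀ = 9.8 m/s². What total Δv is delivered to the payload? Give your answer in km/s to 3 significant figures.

Ignition mass of stage 1 = 37,900+5,050 + 8,890+1,160 + 1,070+132 + 558 = 54,760 kg.
Stage 1: m₀ = 54,760 kg, m_f = 54,760 − 37,900 = 16,860 kg; Δv = 422×9.8×ln(3.248) = 4135.6×1.1780 ≈ 4872 m/s.
Stage 2: m₀ = 11,810 kg, m_f = 11,810 − 8,890 = 2,920 kg; Δv = 425×9.8×ln(4.045) = 4165.0×1.3974 ≈ 5820 m/s.
Stage 3: m₀ = 1,760 kg, m_f = 1,760 − 1,070 = 690 kg; Δv = 285×9.8×ln(2.551) = 2793.0×0.9364 ≈ 2615 m/s.
Total Δv = 4872 + 5820 + 2615 = 13307 m/s.

Δv ≈ 13.3 km/s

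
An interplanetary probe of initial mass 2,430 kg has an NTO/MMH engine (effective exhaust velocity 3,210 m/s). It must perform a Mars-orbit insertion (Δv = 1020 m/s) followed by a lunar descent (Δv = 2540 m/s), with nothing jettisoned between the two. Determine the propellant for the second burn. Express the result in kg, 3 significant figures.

propellant for the second burn ≈ 967 kg

After the first burn: m = 2430 × exp(−1020/3210.0) = 2430 × 0.72778 = 1,768.51 kg.
After the second burn: m = 1,768.51 × exp(−2540/3210.0) = 1,768.51 × 0.45327 = 801.613 kg.
Second-burn propellant = 1,768.51 − 801.613 = 966.897 kg.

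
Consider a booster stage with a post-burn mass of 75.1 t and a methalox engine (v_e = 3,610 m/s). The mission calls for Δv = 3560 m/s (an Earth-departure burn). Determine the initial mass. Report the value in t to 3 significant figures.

initial mass ≈ 201 t

From the ideal rocket equation, m₀/m_f = exp(Δv / v_e) = exp(3560 / 3610.0) = exp(0.9861) = 2.6809.
m₀ = m_f × 2.6809 = 75.1 × 2.6809 = 201.336 t.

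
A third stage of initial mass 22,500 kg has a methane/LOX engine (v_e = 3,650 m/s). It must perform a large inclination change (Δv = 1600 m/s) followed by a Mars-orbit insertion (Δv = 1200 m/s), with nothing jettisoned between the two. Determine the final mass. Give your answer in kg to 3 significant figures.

After the first burn: m = 22500 × exp(−1600/3650.0) = 22500 × 0.64510 = 14,514.8 kg.
After the second burn: m = 14,514.8 × exp(−1200/3650.0) = 14,514.8 × 0.71981 = 10,447.9 kg.

final mass ≈ 10400 kg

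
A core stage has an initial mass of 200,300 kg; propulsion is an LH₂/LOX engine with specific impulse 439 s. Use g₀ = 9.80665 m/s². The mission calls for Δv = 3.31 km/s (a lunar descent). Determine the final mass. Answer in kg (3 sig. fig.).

v_e = Isp · g₀ = 439 × 9.80665 = 4305.1 m/s.
m₀/m_f = exp(Δv / v_e) = exp(3310 / 4305.1) = exp(0.7689) = 2.1573.
m_f = m₀ / 2.1573 = 200,300 / 2.1573 = 92,847.5 kg.

final mass ≈ 92800 kg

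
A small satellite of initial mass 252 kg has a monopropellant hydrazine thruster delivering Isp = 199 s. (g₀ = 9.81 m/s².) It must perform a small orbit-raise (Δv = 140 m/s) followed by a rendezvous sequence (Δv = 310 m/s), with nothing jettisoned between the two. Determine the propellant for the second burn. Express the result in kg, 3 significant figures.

propellant for the second burn ≈ 34.4 kg

v_e = Isp · g₀ = 199 × 9.81 = 1952.2 m/s.
After the first burn: m = 252 × exp(−140/1952.2) = 252 × 0.93080 = 234.562 kg.
After the second burn: m = 234.562 × exp(−310/1952.2) = 234.562 × 0.85317 = 200.121 kg.
Second-burn propellant = 234.562 − 200.121 = 34.441 kg.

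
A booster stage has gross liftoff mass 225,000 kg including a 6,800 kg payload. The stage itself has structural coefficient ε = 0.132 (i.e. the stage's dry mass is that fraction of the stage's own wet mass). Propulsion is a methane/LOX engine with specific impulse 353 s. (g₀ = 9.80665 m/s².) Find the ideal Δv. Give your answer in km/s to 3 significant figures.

Δv ≈ 6.38 km/s

Stage wet mass = m₀ − payload = 225,000 − 6,800 = 218,200 kg.
Stage dry mass = ε × stage wet mass = 0.132 × 218,200 = 28,802.4 kg.
Burnout mass m_f = stage dry + payload = 28,802.4 + 6,800 = 35,602.4 kg.
v_e = Isp · g₀ = 353 × 9.80665 = 3461.7 m/s.
By the Tsiolkovsky rocket equation, Δv = v_e · ln(225,000/35,602.4) = 3461.7 × ln(6.32) = 3461.7 × 1.8437 ≈ 6382 m/s.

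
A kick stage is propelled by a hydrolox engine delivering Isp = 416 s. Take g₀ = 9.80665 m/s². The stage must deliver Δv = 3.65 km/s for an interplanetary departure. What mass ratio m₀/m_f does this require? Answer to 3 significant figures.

mass ratio ≈ 2.45

v_e = Isp · g₀ = 416 × 9.80665 = 4079.6 m/s.
Rocket equation: m₀/m_f = exp(Δv / v_e) = exp(3650 / 4079.6) = exp(0.8947) = 2.4466.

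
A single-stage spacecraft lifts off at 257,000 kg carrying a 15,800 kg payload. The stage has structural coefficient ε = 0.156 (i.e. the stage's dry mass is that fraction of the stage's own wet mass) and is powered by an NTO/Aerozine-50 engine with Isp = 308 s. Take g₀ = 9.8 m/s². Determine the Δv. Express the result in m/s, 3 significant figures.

Δv ≈ 4740 m/s

Stage wet mass = m₀ − payload = 257,000 − 15,800 = 241,200 kg.
Stage dry mass = ε × stage wet mass = 0.156 × 241,200 = 37,627.2 kg.
Burnout mass m_f = stage dry + payload = 37,627.2 + 15,800 = 53,427.2 kg.
v_e = Isp · g₀ = 308 × 9.8 = 3018.4 m/s.
Using Δv = v_e ln(m₀/m_f): Δv = v_e · ln(257,000/53,427.2) = 3018.4 × ln(4.81) = 3018.4 × 1.5708 ≈ 4741 m/s.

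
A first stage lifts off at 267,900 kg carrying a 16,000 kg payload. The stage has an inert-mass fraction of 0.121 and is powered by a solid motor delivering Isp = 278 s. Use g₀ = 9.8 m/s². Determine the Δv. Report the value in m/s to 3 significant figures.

Δv ≈ 4770 m/s

Stage wet mass = m₀ − payload = 267,900 − 16,000 = 251,900 kg.
Stage dry mass = ε × stage wet mass = 0.121 × 251,900 = 30,479.9 kg.
Burnout mass m_f = stage dry + payload = 30,479.9 + 16,000 = 46,479.9 kg.
v_e = Isp · g₀ = 278 × 9.8 = 2724.4 m/s.
Δv = v_e · ln(267,900/46,479.9) = 2724.4 × ln(5.764) = 2724.4 × 1.7516 ≈ 4772 m/s.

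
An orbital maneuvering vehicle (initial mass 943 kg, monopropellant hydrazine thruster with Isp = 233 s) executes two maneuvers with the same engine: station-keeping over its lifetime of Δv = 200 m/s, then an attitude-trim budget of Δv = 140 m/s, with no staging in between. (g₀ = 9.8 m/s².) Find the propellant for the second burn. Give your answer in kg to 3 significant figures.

propellant for the second burn ≈ 51.4 kg

v_e = Isp · g₀ = 233 × 9.8 = 2283.4 m/s.
After the first burn: m = 943 × exp(−200/2283.4) = 943 × 0.91614 = 863.92 kg.
After the second burn: m = 863.92 × exp(−140/2283.4) = 863.92 × 0.94053 = 812.543 kg.
Second-burn propellant = 863.92 − 812.543 = 51.377 kg.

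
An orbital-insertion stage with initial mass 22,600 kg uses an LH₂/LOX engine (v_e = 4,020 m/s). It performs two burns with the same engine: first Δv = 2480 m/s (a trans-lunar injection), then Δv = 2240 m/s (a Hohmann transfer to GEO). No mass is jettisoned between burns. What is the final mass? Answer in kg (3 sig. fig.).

final mass ≈ 6990 kg

After the first burn: m = 22600 × exp(−2480/4020.0) = 22600 × 0.53961 = 12,195.2 kg.
After the second burn: m = 12,195.2 × exp(−2240/4020.0) = 12,195.2 × 0.57280 = 6,985.41 kg.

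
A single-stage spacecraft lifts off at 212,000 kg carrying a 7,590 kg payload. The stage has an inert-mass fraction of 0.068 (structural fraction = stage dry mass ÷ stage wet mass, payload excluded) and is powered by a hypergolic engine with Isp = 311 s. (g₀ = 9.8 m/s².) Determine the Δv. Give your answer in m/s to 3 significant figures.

Stage wet mass = m₀ − payload = 212,000 − 7,590 = 204,410 kg.
Stage dry mass = ε × stage wet mass = 0.068 × 204,410 = 13,899.9 kg.
Burnout mass m_f = stage dry + payload = 13,899.9 + 7,590 = 21,489.9 kg.
v_e = Isp · g₀ = 311 × 9.8 = 3047.8 m/s.
Rocket equation: Δv = v_e · ln(212,000/21,489.9) = 3047.8 × ln(9.865) = 3047.8 × 2.2890 ≈ 6976 m/s.

Δv ≈ 6980 m/s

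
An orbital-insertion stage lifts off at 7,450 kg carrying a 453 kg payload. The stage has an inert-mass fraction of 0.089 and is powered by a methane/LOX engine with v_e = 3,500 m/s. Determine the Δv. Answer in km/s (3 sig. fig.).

Stage wet mass = m₀ − payload = 7,450 − 453 = 6,997 kg.
Stage dry mass = ε × stage wet mass = 0.089 × 6,997 = 622.733 kg.
Burnout mass m_f = stage dry + payload = 622.733 + 453 = 1,075.733 kg.
Using Δv = v_e ln(m₀/m_f): Δv = v_e · ln(7,450/1,075.733) = 3500.0 × ln(6.926) = 3500.0 × 1.9352 ≈ 6773 m/s.

Δv ≈ 6.77 km/s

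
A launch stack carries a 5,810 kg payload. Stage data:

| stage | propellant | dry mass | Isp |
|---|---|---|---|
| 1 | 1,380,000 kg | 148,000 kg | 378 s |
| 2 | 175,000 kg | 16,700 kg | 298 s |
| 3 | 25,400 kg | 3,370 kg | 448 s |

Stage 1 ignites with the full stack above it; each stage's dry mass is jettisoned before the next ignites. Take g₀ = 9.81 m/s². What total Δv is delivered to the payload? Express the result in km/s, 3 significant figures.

Δv ≈ 15.9 km/s

Ignition mass of stage 1 = 1,380,000+148,000 + 175,000+16,700 + 25,400+3,370 + 5,810 = 1,754,280 kg.
Stage 1: m₀ = 1,754,280 kg, m_f = 1,754,280 − 1,380,000 = 374,280 kg; Δv = 378×9.81×ln(4.687) = 3708.2×1.5448 ≈ 5728 m/s.
Stage 2: m₀ = 226,280 kg, m_f = 226,280 − 175,000 = 51,280 kg; Δv = 298×9.81×ln(4.413) = 2923.4×1.4845 ≈ 4340 m/s.
Stage 3: m₀ = 34,580 kg, m_f = 34,580 − 25,400 = 9,180 kg; Δv = 448×9.81×ln(3.767) = 4394.9×1.3262 ≈ 5829 m/s.
Total Δv = 5728 + 4340 + 5829 = 15897 m/s.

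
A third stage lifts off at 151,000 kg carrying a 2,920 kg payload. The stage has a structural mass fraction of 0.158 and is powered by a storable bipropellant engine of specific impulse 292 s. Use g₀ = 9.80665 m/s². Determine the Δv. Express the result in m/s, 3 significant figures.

Stage wet mass = m₀ − payload = 151,000 − 2,920 = 148,080 kg.
Stage dry mass = ε × stage wet mass = 0.158 × 148,080 = 23,396.6 kg.
Burnout mass m_f = stage dry + payload = 23,396.6 + 2,920 = 26,316.6 kg.
v_e = Isp · g₀ = 292 × 9.80665 = 2863.5 m/s.
Δv = v_e · ln(151,000/26,316.6) = 2863.5 × ln(5.738) = 2863.5 × 1.7471 ≈ 5003 m/s.

Δv ≈ 5000 m/s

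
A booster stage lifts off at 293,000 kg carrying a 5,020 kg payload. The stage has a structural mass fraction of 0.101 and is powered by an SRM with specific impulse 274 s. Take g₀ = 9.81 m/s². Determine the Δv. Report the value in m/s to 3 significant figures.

Stage wet mass = m₀ − payload = 293,000 − 5,020 = 287,980 kg.
Stage dry mass = ε × stage wet mass = 0.101 × 287,980 = 29,086 kg.
Burnout mass m_f = stage dry + payload = 29,086 + 5,020 = 34,106 kg.
v_e = Isp · g₀ = 274 × 9.81 = 2687.9 m/s.
Δv = v_e · ln(293,000/34,106) = 2687.9 × ln(8.591) = 2687.9 × 2.1507 ≈ 5781 m/s.

Δv ≈ 5780 m/s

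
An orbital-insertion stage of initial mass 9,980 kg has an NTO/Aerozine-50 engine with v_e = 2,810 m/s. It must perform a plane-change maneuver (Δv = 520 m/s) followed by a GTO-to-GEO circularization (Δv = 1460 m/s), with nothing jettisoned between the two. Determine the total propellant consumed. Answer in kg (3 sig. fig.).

total propellant consumed ≈ 5050 kg

After the first burn: m = 9980 × exp(−520/2810.0) = 9980 × 0.83106 = 8,293.98 kg.
After the second burn: m = 8,293.98 × exp(−1460/2810.0) = 8,293.98 × 0.59477 = 4,933.01 kg.
Total propellant = m₀ − m_final = 9980 − 4,933.01 = 5,046.99 kg.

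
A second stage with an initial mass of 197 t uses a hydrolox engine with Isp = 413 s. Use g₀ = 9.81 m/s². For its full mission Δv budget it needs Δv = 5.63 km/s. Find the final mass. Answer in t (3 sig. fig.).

final mass ≈ 49.1 t

v_e = Isp · g₀ = 413 × 9.81 = 4051.5 m/s.
From the ideal rocket equation, m₀/m_f = exp(Δv / v_e) = exp(5630 / 4051.5) = exp(1.3896) = 4.0132.
m_f = m₀ / 4.0132 = 197 / 4.0132 = 49.088 t.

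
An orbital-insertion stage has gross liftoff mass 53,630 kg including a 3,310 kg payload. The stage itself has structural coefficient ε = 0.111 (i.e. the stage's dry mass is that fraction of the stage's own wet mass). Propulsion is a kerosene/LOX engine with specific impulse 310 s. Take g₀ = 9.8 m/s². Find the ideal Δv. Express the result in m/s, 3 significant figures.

Δv ≈ 5460 m/s

Stage wet mass = m₀ − payload = 53,630 − 3,310 = 50,320 kg.
Stage dry mass = ε × stage wet mass = 0.111 × 50,320 = 5,585.52 kg.
Burnout mass m_f = stage dry + payload = 5,585.52 + 3,310 = 8,895.52 kg.
v_e = Isp · g₀ = 310 × 9.8 = 3038.0 m/s.
Using Δv = v_e ln(m₀/m_f): Δv = v_e · ln(53,630/8,895.52) = 3038.0 × ln(6.029) = 3038.0 × 1.7966 ≈ 5458 m/s.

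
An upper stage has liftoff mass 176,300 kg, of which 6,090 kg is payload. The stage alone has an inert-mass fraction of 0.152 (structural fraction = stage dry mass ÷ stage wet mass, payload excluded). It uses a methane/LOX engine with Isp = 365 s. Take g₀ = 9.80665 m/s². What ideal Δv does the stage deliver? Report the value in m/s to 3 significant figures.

Stage wet mass = m₀ − payload = 176,300 − 6,090 = 170,210 kg.
Stage dry mass = ε × stage wet mass = 0.152 × 170,210 = 25,871.9 kg.
Burnout mass m_f = stage dry + payload = 25,871.9 + 6,090 = 31,961.9 kg.
v_e = Isp · g₀ = 365 × 9.80665 = 3579.4 m/s.
Rocket equation: Δv = v_e · ln(176,300/31,961.9) = 3579.4 × ln(5.516) = 3579.4 × 1.7076 ≈ 6112 m/s.

Δv ≈ 6110 m/s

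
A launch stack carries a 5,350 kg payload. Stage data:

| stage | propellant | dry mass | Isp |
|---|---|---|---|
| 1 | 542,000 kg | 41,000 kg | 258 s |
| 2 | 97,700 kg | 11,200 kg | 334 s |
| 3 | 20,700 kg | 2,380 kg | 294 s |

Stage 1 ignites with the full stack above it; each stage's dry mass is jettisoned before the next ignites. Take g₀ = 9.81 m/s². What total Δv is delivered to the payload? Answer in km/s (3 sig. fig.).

Δv ≈ 11.4 km/s

Ignition mass of stage 1 = 542,000+41,000 + 97,700+11,200 + 20,700+2,380 + 5,350 = 720,330 kg.
Stage 1: m₀ = 720,330 kg, m_f = 720,330 − 542,000 = 178,330 kg; Δv = 258×9.81×ln(4.039) = 2531.0×1.3961 ≈ 3533 m/s.
Stage 2: m₀ = 137,330 kg, m_f = 137,330 − 97,700 = 39,630 kg; Δv = 334×9.81×ln(3.465) = 3276.5×1.2428 ≈ 4072 m/s.
Stage 3: m₀ = 28,430 kg, m_f = 28,430 − 20,700 = 7,730 kg; Δv = 294×9.81×ln(3.678) = 2884.1×1.3023 ≈ 3756 m/s.
Total Δv = 3533 + 4072 + 3756 = 11361 m/s.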